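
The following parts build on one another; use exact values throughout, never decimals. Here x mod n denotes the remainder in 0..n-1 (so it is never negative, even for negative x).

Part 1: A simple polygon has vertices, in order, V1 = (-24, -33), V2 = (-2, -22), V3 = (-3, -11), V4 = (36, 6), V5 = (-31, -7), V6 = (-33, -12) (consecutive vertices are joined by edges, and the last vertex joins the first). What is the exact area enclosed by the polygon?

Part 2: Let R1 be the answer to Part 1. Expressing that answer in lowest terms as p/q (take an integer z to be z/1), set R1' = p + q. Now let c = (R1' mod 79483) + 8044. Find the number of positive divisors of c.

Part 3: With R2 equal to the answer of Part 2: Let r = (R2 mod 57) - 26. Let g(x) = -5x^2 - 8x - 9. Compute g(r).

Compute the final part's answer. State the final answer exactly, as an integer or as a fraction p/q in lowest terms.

-2253

Part 1: cross terms: (-24*-22 - -2*-33)=462, (-2*-11 - -3*-22)=-44, (-3*6 - 36*-11)=378, (36*-7 - -31*6)=-66, (-31*-12 - -33*-7)=141, (-33*-33 - -24*-12)=801; twice the area = |1672| = 1672; area = 836; answer 836
Part 2: R1 = 836; threaded value p + q = 837; c = 8881; 8881 = 83 * 107; number of divisors = (1+1) * (1+1) = 4; answer 4
Part 3: R2 = 4; r = -22; -5*(-22)^2 - 8*(-22)^1 - 9 = (-2420) + (176) + (-9) = -2253; answer -2253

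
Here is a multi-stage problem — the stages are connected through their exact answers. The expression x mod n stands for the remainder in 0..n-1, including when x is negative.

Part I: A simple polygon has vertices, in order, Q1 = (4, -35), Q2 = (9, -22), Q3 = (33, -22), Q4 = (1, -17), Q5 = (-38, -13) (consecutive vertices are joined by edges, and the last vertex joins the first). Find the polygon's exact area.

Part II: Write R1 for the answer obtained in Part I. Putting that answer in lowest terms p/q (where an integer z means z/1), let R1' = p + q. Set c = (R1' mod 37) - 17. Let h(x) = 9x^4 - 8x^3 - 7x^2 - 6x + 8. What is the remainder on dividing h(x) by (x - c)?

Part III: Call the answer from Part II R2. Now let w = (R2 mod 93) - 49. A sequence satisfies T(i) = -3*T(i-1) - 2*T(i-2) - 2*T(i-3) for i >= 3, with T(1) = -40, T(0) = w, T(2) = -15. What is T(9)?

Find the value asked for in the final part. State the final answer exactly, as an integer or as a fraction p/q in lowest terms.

37425

Part I: cross terms: (4*-22 - 9*-35)=227, (9*-22 - 33*-22)=528, (33*-17 - 1*-22)=-539, (1*-13 - -38*-17)=-659, (-38*-35 - 4*-13)=1382; twice the area = |939| = 939; area = 939/2; answer 939/2
Part II: R1 = 939/2; threaded value p + q = 941; c = -1; remainder = value at the root: 9*(-1)^4 - 8*(-1)^3 - 7*(-1)^2 - 6*(-1)^1 + 8 = (9) + (8) + (-7) + (6) + (8) = 24; answer 24
Part III: R2 = 24; w = -25; T(3) = -3*(-15) - 2*(-40) - 2*(-25) = 175; iterating: T(3)=175, T(4)=-415, T(5)=925, T(6)=-2295, T(7)=5865, T(8)=-14855, T(9)=37425; answer 37425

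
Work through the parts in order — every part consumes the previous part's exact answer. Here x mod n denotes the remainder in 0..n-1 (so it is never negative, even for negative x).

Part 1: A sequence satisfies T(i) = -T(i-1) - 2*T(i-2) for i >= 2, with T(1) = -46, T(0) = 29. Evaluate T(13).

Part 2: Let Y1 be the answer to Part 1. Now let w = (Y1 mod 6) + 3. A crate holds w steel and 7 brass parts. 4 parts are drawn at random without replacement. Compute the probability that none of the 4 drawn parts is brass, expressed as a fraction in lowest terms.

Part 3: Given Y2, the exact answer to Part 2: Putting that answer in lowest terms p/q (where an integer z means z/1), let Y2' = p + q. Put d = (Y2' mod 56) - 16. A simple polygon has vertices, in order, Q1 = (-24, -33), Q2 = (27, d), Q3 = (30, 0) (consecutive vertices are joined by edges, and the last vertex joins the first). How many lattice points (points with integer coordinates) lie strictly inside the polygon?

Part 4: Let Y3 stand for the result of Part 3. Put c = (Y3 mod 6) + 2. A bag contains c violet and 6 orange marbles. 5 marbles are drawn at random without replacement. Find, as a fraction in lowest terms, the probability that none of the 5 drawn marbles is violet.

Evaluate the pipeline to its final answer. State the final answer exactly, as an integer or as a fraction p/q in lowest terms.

3/28

Part 1: T(2) = -1*(-46) - 2*(29) = -12; iterating: T(2)=-12, T(3)=104, T(4)=-80, T(5)=-128, T(6)=288, T(7)=-32, T(8)=-544, T(9)=608, T(10)=480, T(11)=-1696, T(12)=736, T(13)=2656; answer 2656
Part 2: Y1 = 2656; w = 7; total draws C(14,4) = 1001; favorable C(7,4) = 35; P = 5/143; answer 5/143
Part 3: Y2 = 5/143; threaded value p + q = 148; d = 20; cross terms: (-24*20 - 27*-33)=411, (27*0 - 30*20)=-600, (30*-33 - -24*0)=-990; twice the area = |-1179| = 1179; area = 1179/2; boundary points = 1 + 1 + 3 = 5; strictly interior points = area - boundary/2 + 1 = 588; answer 588
Part 4: Y3 = 588; c = 2; total draws C(8,5) = 56; favorable C(6,5) = 6; P = 3/28; answer 3/28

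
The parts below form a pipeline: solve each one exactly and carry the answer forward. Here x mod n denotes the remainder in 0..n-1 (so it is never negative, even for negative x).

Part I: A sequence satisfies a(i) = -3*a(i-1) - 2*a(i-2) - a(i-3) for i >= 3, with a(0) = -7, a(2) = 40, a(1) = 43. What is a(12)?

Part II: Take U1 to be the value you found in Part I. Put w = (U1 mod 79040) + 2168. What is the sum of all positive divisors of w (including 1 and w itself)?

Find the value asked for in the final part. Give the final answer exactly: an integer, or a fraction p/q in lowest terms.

127680

Part I: a(3) = -3*(40) - 2*(43) - 1*(-7) = -199; iterating: a(3)=-199, a(4)=474, a(5)=-1064, a(6)=2443, a(7)=-5675, a(8)=13203, a(9)=-30702, a(10)=71375, a(11)=-165924, a(12)=385724; answer 385724
Part II: U1 = 385724; w = 71732; 71732 = 2^2 * 79 * 227; sigma = (1 + 2 + 4) * (1 + 79) * (1 + 227) = 7 * 80 * 228 = 127680; answer 127680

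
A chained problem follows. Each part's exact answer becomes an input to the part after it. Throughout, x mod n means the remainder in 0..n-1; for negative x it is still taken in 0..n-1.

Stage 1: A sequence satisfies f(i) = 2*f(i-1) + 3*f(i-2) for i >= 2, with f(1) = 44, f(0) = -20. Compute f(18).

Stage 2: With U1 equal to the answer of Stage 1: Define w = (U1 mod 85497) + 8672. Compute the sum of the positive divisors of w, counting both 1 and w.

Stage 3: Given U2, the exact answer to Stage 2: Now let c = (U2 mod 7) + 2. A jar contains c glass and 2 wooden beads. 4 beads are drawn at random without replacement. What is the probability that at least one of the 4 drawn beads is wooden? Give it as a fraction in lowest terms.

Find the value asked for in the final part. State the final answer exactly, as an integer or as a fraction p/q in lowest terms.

13/18

Stage 1: f(2) = 2*(44) + 3*(-20) = 28; iterating: f(2)=28, f(3)=188, f(4)=460, f(5)=1484, f(6)=4348, f(7)=13148, f(8)=39340, f(9)=118124, f(10)=354268, f(11)=1062908, f(12)=3188620, f(13)=9565964, f(14)=28697788, f(15)=86093468, f(16)=258280300, f(17)=774841004, f(18)=2324522908; answer 2324522908
Stage 2: U1 = 2324522908; w = 39144; 39144 = 2^3 * 3 * 7 * 233; sigma = (1 + 2 + 4 + 8) * (1 + 3) * (1 + 7) * (1 + 233) = 15 * 4 * 8 * 234 = 112320; answer 112320
Stage 3: U2 = 112320; c = 7; total draws C(9,4) = 126; complement C(7,4) = 35; favorable 126 - 35 = 91; P = 13/18; answer 13/18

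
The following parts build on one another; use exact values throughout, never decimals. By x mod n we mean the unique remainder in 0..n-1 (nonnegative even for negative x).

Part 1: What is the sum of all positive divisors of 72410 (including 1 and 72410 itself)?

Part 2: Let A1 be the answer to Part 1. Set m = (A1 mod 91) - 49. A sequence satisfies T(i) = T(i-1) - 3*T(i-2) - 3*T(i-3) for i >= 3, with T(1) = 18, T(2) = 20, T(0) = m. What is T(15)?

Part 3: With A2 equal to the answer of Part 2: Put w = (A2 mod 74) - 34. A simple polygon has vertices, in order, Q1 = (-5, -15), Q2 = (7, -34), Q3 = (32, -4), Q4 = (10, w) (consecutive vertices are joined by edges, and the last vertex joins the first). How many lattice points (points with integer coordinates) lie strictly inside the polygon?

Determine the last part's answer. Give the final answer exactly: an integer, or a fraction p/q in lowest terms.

977

Part 1: 72410 = 2 * 5 * 13 * 557; sigma = (1 + 2) * (1 + 5) * (1 + 13) * (1 + 557) = 3 * 6 * 14 * 558 = 140616; answer 140616
Part 2: A1 = 140616; m = -28; T(3) = 1*(20) - 3*(18) - 3*(-28) = 50; iterating: T(3)=50, T(4)=-64, T(5)=-274, T(6)=-232, T(7)=782, T(8)=2300, T(9)=650, T(10)=-8596, T(11)=-17446, T(12)=6392, T(13)=84518, T(14)=117680, T(15)=-155050; answer -155050
Part 3: A2 = -155050; w = 20; cross terms: (-5*-34 - 7*-15)=275, (7*-4 - 32*-34)=1060, (32*20 - 10*-4)=680, (10*-15 - -5*20)=-50; twice the area = |1965| = 1965; area = 1965/2; boundary points = 1 + 5 + 2 + 5 = 13; strictly interior points = area - boundary/2 + 1 = 977; answer 977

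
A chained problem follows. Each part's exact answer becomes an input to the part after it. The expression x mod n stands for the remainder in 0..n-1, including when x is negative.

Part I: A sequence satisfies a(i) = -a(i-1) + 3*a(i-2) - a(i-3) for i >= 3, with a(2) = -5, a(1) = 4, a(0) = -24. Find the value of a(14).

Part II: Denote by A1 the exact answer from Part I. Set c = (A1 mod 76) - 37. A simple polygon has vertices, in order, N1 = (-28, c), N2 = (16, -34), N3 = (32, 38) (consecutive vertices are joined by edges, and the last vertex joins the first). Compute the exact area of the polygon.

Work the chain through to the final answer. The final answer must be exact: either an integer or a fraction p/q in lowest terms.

1904

Part I: a(3) = -1*(-5) + 3*(4) - 1*(-24) = 41; iterating: a(3)=41, a(4)=-60, a(5)=188, a(6)=-409, a(7)=1033, a(8)=-2448, a(9)=5956, a(10)=-14333, a(11)=34649, a(12)=-83604, a(13)=201884, a(14)=-487345; answer -487345
Part II: A1 = -487345; c = 6; cross terms: (-28*-34 - 16*6)=856, (16*38 - 32*-34)=1696, (32*6 - -28*38)=1256; twice the area = |3808| = 3808; area = 1904; answer 1904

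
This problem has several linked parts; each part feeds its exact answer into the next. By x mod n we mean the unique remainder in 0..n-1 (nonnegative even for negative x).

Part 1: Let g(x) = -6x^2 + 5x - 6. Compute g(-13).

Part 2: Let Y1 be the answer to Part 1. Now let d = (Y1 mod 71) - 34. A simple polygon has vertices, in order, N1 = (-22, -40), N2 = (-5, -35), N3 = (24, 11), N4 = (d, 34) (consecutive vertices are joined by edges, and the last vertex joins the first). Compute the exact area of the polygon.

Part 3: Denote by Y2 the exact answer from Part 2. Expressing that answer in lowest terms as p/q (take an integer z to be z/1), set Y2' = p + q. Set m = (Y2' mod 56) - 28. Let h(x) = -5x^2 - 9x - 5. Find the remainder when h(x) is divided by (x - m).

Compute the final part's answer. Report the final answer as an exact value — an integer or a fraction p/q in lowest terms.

Part 1: -6*(-13)^2 + 5*(-13)^1 - 6 = (-1014) + (-65) + (-6) = -1085; answer -1085
Part 2: Y1 = -1085; d = 17; cross terms: (-22*-35 - -5*-40)=570, (-5*11 - 24*-35)=785, (24*34 - 17*11)=629, (17*-40 - -22*34)=68; twice the area = |2052| = 2052; area = 1026; answer 1026
Part 3: Y2 = 1026; threaded value p + q = 1027; m = -9; remainder = value at the root: -5*(-9)^2 - 9*(-9)^1 - 5 = (-405) + (81) + (-5) = -329; answer -329

-329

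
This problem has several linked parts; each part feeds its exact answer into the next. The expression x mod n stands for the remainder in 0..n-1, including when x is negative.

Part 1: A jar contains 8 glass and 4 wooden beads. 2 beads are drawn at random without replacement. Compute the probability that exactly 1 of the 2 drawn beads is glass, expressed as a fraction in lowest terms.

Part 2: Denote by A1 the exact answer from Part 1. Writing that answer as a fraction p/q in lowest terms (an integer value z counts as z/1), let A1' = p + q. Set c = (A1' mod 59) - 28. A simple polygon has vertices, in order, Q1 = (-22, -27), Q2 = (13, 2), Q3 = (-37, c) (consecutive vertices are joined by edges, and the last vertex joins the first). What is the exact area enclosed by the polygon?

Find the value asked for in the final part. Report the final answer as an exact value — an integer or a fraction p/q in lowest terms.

Part 1: total draws C(12,2) = 66; favorable C(8,1)*C(4,1) = 32; P = 16/33; answer 16/33
Part 2: A1 = 16/33; threaded value p + q = 49; c = 21; cross terms: (-22*2 - 13*-27)=307, (13*21 - -37*2)=347, (-37*-27 - -22*21)=1461; twice the area = |2115| = 2115; area = 2115/2; answer 2115/2

2115/2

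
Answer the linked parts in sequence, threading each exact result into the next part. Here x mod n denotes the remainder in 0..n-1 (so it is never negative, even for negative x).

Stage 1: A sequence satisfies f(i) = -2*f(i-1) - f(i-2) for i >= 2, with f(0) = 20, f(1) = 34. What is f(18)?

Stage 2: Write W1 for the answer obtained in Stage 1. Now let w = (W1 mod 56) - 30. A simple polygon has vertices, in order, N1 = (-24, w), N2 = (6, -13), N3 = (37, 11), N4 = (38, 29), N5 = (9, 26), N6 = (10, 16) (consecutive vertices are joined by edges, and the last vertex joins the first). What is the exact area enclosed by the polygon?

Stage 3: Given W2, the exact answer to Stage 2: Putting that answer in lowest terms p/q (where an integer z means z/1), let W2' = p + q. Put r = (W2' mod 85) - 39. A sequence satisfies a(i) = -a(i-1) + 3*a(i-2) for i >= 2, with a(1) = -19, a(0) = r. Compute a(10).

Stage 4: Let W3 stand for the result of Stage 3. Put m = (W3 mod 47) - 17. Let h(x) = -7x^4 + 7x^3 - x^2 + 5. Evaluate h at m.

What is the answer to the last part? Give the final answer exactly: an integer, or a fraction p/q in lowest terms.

-133195

Stage 1: f(2) = -2*(34) - 1*(20) = -88; iterating: f(2)=-88, f(3)=142, f(4)=-196, f(5)=250, f(6)=-304, f(7)=358, f(8)=-412, f(9)=466, f(10)=-520, f(11)=574, f(12)=-628, f(13)=682, f(14)=-736, f(15)=790, f(16)=-844, f(17)=898, f(18)=-952; answer -952
Stage 2: W1 = -952; w = -30; cross terms: (-24*-13 - 6*-30)=492, (6*11 - 37*-13)=547, (37*29 - 38*11)=655, (38*26 - 9*29)=727, (9*16 - 10*26)=-116, (10*-30 - -24*16)=84; twice the area = |2389| = 2389; area = 2389/2; answer 2389/2
Stage 3: W2 = 2389/2; threaded value p + q = 2391; r = -28; a(2) = -1*(-19) + 3*(-28) = -65; iterating: a(2)=-65, a(3)=8, a(4)=-203, a(5)=227, a(6)=-836, a(7)=1517, a(8)=-4025, a(9)=8576, a(10)=-20651; answer -20651
Stage 4: W3 = -20651; m = 12; -7*(12)^4 + 7*(12)^3 - 1*(12)^2 + 5 = (-145152) + (12096) + (-144) + (5) = -133195; answer -133195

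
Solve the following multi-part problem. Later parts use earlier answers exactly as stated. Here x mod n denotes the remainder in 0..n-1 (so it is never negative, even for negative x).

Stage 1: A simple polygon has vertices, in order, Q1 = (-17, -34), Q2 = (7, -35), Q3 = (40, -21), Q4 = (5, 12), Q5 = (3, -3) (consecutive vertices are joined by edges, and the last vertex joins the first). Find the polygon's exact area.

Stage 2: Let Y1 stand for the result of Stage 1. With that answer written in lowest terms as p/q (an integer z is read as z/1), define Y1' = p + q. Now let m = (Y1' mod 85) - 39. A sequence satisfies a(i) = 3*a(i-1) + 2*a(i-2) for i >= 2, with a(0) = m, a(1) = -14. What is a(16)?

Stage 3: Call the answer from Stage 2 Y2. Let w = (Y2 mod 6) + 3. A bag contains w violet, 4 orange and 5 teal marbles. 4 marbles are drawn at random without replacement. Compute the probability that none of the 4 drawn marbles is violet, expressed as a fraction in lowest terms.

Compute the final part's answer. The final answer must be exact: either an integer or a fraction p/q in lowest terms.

9/130

Stage 1: cross terms: (-17*-35 - 7*-34)=833, (7*-21 - 40*-35)=1253, (40*12 - 5*-21)=585, (5*-3 - 3*12)=-51, (3*-34 - -17*-3)=-153; twice the area = |2467| = 2467; area = 2467/2; answer 2467/2
Stage 2: Y1 = 2467/2; threaded value p + q = 2469; m = -35; a(2) = 3*(-14) + 2*(-35) = -112; iterating: a(2)=-112, a(3)=-364, a(4)=-1316, a(5)=-4676, a(6)=-16660, a(7)=-59332, a(8)=-211316, a(9)=-752612, a(10)=-2680468, a(11)=-9546628, a(12)=-34000820, a(13)=-121095716, a(14)=-431288788, a(15)=-1536057796, a(16)=-5470750964; answer -5470750964
Stage 3: Y2 = -5470750964; w = 7; total draws C(16,4) = 1820; favorable C(9,4) = 126; P = 9/130; answer 9/130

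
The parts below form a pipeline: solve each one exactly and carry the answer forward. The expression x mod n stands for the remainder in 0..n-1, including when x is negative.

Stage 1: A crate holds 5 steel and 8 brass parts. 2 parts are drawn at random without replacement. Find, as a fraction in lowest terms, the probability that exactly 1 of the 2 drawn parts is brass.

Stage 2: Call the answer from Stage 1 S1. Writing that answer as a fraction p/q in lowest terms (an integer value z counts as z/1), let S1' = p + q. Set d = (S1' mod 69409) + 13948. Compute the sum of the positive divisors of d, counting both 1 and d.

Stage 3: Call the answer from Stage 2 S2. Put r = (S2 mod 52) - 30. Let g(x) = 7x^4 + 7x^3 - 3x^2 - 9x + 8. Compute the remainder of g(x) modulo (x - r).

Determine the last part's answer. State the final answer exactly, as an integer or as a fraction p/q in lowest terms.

3074014

Stage 1: total draws C(13,2) = 78; favorable C(8,1)*C(5,1) = 40; P = 20/39; answer 20/39
Stage 2: S1 = 20/39; threaded value p + q = 59; d = 14007; 14007 = 3 * 7 * 23 * 29; sigma = (1 + 3) * (1 + 7) * (1 + 23) * (1 + 29) = 4 * 8 * 24 * 30 = 23040; answer 23040
Stage 3: S2 = 23040; r = -26; remainder = value at the root: 7*(-26)^4 + 7*(-26)^3 - 3*(-26)^2 - 9*(-26)^1 + 8 = (3198832) + (-123032) + (-2028) + (234) + (8) = 3074014; answer 3074014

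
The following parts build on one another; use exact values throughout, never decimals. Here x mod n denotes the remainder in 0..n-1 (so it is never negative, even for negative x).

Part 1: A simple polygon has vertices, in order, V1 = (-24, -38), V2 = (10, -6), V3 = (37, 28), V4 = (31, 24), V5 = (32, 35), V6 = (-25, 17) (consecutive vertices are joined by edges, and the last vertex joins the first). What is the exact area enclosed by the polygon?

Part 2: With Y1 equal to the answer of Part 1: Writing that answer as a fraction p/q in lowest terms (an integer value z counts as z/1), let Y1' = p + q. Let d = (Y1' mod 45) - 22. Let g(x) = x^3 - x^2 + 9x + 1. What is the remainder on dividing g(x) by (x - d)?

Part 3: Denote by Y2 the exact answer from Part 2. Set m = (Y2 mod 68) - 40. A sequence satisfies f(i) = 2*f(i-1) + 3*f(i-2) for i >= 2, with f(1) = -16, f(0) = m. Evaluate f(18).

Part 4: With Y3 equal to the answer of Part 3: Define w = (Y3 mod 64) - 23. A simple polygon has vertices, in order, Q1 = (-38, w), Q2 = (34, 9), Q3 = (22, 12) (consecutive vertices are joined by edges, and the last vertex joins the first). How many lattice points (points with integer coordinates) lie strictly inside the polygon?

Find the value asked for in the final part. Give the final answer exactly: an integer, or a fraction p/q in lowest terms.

46

Part 1: cross terms: (-24*-6 - 10*-38)=524, (10*28 - 37*-6)=502, (37*24 - 31*28)=20, (31*35 - 32*24)=317, (32*17 - -25*35)=1419, (-25*-38 - -24*17)=1358; twice the area = |4140| = 4140; area = 2070; answer 2070
Part 2: Y1 = 2070; threaded value p + q = 2071; d = -21; remainder = value at the root: 1*(-21)^3 - 1*(-21)^2 + 9*(-21)^1 + 1 = (-9261) + (-441) + (-189) + (1) = -9890; answer -9890
Part 3: Y2 = -9890; m = -2; f(2) = 2*(-16) + 3*(-2) = -38; iterating: f(2)=-38, f(3)=-124, f(4)=-362, f(5)=-1096, f(6)=-3278, f(7)=-9844, f(8)=-29522, f(9)=-88576, f(10)=-265718, f(11)=-797164, f(12)=-2391482, f(13)=-7174456, f(14)=-21523358, f(15)=-64570084, f(16)=-193710242, f(17)=-581130736, f(18)=-1743392198; answer -1743392198
Part 4: Y3 = -1743392198; w = 35; cross terms: (-38*9 - 34*35)=-1532, (34*12 - 22*9)=210, (22*35 - -38*12)=1226; twice the area = |-96| = 96; area = 48; boundary points = 2 + 3 + 1 = 6; strictly interior points = area - boundary/2 + 1 = 46; answer 46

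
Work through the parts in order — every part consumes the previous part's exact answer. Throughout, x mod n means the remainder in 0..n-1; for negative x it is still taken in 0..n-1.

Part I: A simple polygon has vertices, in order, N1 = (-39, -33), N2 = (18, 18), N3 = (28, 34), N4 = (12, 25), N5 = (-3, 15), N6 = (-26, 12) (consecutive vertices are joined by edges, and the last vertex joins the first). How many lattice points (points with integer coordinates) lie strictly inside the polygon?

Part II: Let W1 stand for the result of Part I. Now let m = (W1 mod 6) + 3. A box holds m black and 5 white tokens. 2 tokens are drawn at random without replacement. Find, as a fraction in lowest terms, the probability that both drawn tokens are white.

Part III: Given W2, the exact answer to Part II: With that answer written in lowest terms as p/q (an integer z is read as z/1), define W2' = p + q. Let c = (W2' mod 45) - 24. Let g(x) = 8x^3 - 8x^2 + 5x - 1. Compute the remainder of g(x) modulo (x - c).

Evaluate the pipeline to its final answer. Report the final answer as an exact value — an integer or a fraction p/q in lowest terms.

Part I: cross terms: (-39*18 - 18*-33)=-108, (18*34 - 28*18)=108, (28*25 - 12*34)=292, (12*15 - -3*25)=255, (-3*12 - -26*15)=354, (-26*-33 - -39*12)=1326; twice the area = |2227| = 2227; area = 2227/2; boundary points = 3 + 2 + 1 + 5 + 1 + 1 = 13; strictly interior points = area - boundary/2 + 1 = 1108; answer 1108
Part II: W1 = 1108; m = 7; total draws C(12,2) = 66; favorable C(5,2) = 10; P = 5/33; answer 5/33
Part III: W2 = 5/33; threaded value p + q = 38; c = 14; remainder = value at the root: 8*(14)^3 - 8*(14)^2 + 5*(14)^1 - 1 = (21952) + (-1568) + (70) + (-1) = 20453; answer 20453

20453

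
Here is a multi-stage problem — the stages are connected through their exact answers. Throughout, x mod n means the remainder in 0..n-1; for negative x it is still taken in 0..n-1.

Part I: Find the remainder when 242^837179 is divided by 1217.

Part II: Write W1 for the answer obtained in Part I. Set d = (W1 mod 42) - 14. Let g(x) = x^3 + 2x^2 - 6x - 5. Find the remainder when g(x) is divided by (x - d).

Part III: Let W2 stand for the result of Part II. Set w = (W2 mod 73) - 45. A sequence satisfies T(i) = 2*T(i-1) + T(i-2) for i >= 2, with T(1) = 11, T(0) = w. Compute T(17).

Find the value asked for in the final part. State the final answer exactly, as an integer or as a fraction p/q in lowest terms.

20978555

Part I: squarings mod 1217: 242^1=242, 242^2=148, 242^4=1215, 242^8=4, 242^16=16, 242^32=256, 242^64=1035, 242^128=265, 242^256=856, 242^512=102, 242^1024=668, 242^2048=802, 242^4096=628, 242^8192=76, 242^16384=908, 242^32768=555, 242^65536=124, 242^131072=772, 242^262144=871, 242^524288=450; 242^837179 = 242^1 * 242^2 * 242^8 * 242^16 * 242^32 * 242^512 * 242^1024 * 242^16384 * 242^32768 * 242^262144 * 242^524288 = 672 (mod 1217); answer 672
Part II: W1 = 672; d = -14; remainder = value at the root: 1*(-14)^3 + 2*(-14)^2 - 6*(-14)^1 - 5 = (-2744) + (392) + (84) + (-5) = -2273; answer -2273
Part III: W2 = -2273; w = 18; T(2) = 2*(11) + 1*(18) = 40; iterating: T(2)=40, T(3)=91, T(4)=222, T(5)=535, T(6)=1292, T(7)=3119, T(8)=7530, T(9)=18179, T(10)=43888, T(11)=105955, T(12)=255798, T(13)=617551, T(14)=1490900, T(15)=3599351, T(16)=8689602, T(17)=20978555; answer 20978555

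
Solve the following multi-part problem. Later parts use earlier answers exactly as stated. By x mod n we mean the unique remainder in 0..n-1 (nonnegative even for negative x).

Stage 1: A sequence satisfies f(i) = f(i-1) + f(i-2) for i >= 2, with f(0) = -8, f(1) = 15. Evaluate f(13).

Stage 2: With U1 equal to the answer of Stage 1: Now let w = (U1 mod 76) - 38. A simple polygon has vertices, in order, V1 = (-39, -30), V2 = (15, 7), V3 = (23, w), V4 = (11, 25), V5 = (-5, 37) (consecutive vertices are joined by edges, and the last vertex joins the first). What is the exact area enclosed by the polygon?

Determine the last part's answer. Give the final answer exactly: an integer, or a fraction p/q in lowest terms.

1408

Stage 1: f(2) = 1*(15) + 1*(-8) = 7; iterating: f(2)=7, f(3)=22, f(4)=29, f(5)=51, f(6)=80, f(7)=131, f(8)=211, f(9)=342, f(10)=553, f(11)=895, f(12)=1448, f(13)=2343; answer 2343
Stage 2: U1 = 2343; w = 25; cross terms: (-39*7 - 15*-30)=177, (15*25 - 23*7)=214, (23*25 - 11*25)=300, (11*37 - -5*25)=532, (-5*-30 - -39*37)=1593; twice the area = |2816| = 2816; area = 1408; answer 1408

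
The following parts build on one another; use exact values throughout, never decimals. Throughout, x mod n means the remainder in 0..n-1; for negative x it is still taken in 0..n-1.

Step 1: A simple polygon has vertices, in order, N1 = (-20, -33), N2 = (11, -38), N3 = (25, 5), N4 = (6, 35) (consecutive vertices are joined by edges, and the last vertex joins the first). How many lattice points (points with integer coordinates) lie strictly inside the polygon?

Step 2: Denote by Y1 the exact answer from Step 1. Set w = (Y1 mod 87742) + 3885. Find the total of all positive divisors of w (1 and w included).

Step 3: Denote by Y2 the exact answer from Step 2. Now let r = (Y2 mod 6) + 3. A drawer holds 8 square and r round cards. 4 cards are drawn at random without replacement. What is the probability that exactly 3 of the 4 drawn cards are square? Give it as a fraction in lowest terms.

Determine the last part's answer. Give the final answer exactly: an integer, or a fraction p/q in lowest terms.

Step 1: cross terms: (-20*-38 - 11*-33)=1123, (11*5 - 25*-38)=1005, (25*35 - 6*5)=845, (6*-33 - -20*35)=502; twice the area = |3475| = 3475; area = 3475/2; boundary points = 1 + 1 + 1 + 2 = 5; strictly interior points = area - boundary/2 + 1 = 1736; answer 1736
Step 2: Y1 = 1736; w = 5621; 5621 = 7 * 11 * 73; sigma = (1 + 7) * (1 + 11) * (1 + 73) = 8 * 12 * 74 = 7104; answer 7104
Step 3: Y2 = 7104; r = 3; total draws C(11,4) = 330; favorable C(8,3)*C(3,1) = 168; P = 28/55; answer 28/55

28/55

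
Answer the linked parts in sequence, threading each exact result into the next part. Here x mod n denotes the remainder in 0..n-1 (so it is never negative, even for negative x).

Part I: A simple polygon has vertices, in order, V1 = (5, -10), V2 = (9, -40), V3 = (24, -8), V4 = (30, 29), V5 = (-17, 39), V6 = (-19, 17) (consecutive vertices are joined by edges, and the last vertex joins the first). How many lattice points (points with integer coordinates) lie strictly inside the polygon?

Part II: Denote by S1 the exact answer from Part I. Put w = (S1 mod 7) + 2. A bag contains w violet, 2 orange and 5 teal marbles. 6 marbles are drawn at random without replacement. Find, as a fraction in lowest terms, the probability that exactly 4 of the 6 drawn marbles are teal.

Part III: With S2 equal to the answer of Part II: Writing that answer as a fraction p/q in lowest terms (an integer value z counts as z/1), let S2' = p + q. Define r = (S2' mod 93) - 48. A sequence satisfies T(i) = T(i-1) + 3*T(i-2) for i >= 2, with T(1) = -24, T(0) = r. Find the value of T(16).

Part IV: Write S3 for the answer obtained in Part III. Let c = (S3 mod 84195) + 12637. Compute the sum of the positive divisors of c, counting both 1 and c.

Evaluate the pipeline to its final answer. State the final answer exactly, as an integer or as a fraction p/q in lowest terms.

Part I: cross terms: (5*-40 - 9*-10)=-110, (9*-8 - 24*-40)=888, (24*29 - 30*-8)=936, (30*39 - -17*29)=1663, (-17*17 - -19*39)=452, (-19*-10 - 5*17)=105; twice the area = |3934| = 3934; area = 1967; boundary points = 2 + 1 + 1 + 1 + 2 + 3 = 10; strictly interior points = area - boundary/2 + 1 = 1963; answer 1963
Part II: S1 = 1963; w = 5; total draws C(12,6) = 924; favorable C(5,4)*C(7,2) = 105; P = 5/44; answer 5/44
Part III: S2 = 5/44; threaded value p + q = 49; r = 1; T(2) = 1*(-24) + 3*(1) = -21; iterating: T(2)=-21, T(3)=-93, T(4)=-156, T(5)=-435, T(6)=-903, T(7)=-2208, T(8)=-4917, T(9)=-11541, T(10)=-26292, T(11)=-60915, T(12)=-139791, T(13)=-322536, T(14)=-741909, T(15)=-1709517, T(16)=-3935244; answer -3935244
Part IV: S3 = -3935244; c = 34558; 34558 = 2 * 37 * 467; sigma = (1 + 2) * (1 + 37) * (1 + 467) = 3 * 38 * 468 = 53352; answer 53352

53352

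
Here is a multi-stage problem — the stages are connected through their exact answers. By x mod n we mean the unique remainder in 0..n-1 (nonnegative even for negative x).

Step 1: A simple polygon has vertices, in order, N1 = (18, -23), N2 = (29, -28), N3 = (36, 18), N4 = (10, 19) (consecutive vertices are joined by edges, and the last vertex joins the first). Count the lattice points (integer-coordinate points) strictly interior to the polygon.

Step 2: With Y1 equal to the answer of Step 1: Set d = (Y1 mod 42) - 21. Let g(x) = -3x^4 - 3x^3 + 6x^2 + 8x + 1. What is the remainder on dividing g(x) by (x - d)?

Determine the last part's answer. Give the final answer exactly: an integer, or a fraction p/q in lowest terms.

Step 1: cross terms: (18*-28 - 29*-23)=163, (29*18 - 36*-28)=1530, (36*19 - 10*18)=504, (10*-23 - 18*19)=-572; twice the area = |1625| = 1625; area = 1625/2; boundary points = 1 + 1 + 1 + 2 = 5; strictly interior points = area - boundary/2 + 1 = 811; answer 811
Step 2: Y1 = 811; d = -8; remainder = value at the root: -3*(-8)^4 - 3*(-8)^3 + 6*(-8)^2 + 8*(-8)^1 + 1 = (-12288) + (1536) + (384) + (-64) + (1) = -10431; answer -10431

-10431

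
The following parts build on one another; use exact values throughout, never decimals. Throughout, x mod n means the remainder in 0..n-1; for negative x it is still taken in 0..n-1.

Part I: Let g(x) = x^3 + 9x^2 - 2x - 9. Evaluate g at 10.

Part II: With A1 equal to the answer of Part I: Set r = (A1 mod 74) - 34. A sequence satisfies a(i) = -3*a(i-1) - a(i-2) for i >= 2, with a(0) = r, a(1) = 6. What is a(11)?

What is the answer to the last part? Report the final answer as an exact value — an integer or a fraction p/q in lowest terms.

Part I: 1*(10)^3 + 9*(10)^2 - 2*(10)^1 - 9 = (1000) + (900) + (-20) + (-9) = 1871; answer 1871
Part II: A1 = 1871; r = -13; a(2) = -3*(6) - 1*(-13) = -5; iterating: a(2)=-5, a(3)=9, a(4)=-22, a(5)=57, a(6)=-149, a(7)=390, a(8)=-1021, a(9)=2673, a(10)=-6998, a(11)=18321; answer 18321

18321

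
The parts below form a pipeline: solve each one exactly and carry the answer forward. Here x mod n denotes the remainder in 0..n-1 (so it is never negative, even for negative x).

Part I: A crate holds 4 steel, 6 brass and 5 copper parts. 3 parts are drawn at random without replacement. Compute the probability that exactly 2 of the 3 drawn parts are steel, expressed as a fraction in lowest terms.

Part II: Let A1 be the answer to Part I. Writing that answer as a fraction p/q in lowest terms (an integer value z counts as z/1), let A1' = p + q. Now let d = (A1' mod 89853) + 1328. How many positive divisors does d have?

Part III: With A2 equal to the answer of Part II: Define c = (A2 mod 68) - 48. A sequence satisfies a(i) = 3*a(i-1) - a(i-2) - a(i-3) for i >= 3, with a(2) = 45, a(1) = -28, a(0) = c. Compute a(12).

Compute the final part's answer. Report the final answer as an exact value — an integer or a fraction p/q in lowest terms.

Part I: total draws C(15,3) = 455; favorable C(4,2)*C(11,1) = 66; P = 66/455; answer 66/455
Part II: A1 = 66/455; threaded value p + q = 521; d = 1849; 1849 = 43^2; number of divisors = (2+1) = 3; answer 3
Part III: A2 = 3; c = -45; a(3) = 3*(45) - 1*(-28) - 1*(-45) = 208; iterating: a(3)=208, a(4)=607, a(5)=1568, a(6)=3889, a(7)=9492, a(8)=23019, a(9)=55676, a(10)=134517, a(11)=324856, a(12)=784375; answer 784375

784375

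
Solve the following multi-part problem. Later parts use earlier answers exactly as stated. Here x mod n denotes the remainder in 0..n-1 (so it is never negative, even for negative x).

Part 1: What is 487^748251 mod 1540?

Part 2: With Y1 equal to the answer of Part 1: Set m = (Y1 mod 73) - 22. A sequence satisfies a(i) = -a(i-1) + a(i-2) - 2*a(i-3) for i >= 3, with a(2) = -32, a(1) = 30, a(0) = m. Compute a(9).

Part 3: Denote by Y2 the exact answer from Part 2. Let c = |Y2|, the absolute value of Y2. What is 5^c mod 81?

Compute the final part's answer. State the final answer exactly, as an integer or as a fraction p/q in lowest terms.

Part 1: squarings mod 1540: 487^1=487, 487^2=9, 487^4=81, 487^8=401, 487^16=641, 487^32=1241, 487^64=81, 487^128=401, 487^256=641, 487^512=1241, 487^1024=81, 487^2048=401, 487^4096=641, 487^8192=1241, 487^16384=81, 487^32768=401, 487^65536=641, 487^131072=1241, 487^262144=81, 487^524288=401; 487^748251 = 487^1 * 487^2 * 487^8 * 487^16 * 487^64 * 487^128 * 487^512 * 487^2048 * 487^8192 * 487^16384 * 487^65536 * 487^131072 * 487^524288 = 883 (mod 1540); answer 883
Part 2: Y1 = 883; m = -15; a(3) = -1*(-32) + 1*(30) - 2*(-15) = 92; iterating: a(3)=92, a(4)=-184, a(5)=340, a(6)=-708, a(7)=1416, a(8)=-2804, a(9)=5636; answer 5636
Part 3: Y2 = 5636; c = 5636; squarings mod 81: 5^1=5, 5^2=25, 5^4=58, 5^8=43, 5^16=67, 5^32=34, 5^64=22, 5^128=79, 5^256=4, 5^512=16, 5^1024=13, 5^2048=7, 5^4096=49; 5^5636 = 5^4 * 5^512 * 5^1024 * 5^4096 = 79 (mod 81); answer 79

79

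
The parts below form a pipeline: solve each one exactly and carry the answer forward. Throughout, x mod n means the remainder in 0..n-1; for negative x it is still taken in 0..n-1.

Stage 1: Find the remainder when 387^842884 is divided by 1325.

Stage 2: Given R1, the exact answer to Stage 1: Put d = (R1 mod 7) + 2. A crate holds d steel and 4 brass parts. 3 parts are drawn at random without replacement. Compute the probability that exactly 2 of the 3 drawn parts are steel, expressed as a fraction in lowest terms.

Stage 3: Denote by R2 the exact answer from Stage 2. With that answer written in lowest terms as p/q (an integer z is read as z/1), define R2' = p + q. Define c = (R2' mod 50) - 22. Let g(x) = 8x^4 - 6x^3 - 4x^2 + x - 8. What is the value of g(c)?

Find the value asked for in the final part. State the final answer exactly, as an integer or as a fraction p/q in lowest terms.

Stage 1: squarings mod 1325: 387^1=387, 387^2=44, 387^4=611, 387^8=996, 387^16=916, 387^32=331, 387^64=911, 387^128=471, 387^256=566, 387^512=1031, 387^1024=311, 387^2048=1321, 387^4096=16, 387^8192=256, 387^16384=611, 387^32768=996, 387^65536=916, 387^131072=331, 387^262144=911, 387^524288=471; 387^842884 = 387^4 * 387^128 * 387^1024 * 387^2048 * 387^4096 * 387^16384 * 387^32768 * 387^262144 * 387^524288 = 386 (mod 1325); answer 386
Stage 2: R1 = 386; d = 3; total draws C(7,3) = 35; favorable C(3,2)*C(4,1) = 12; P = 12/35; answer 12/35
Stage 3: R2 = 12/35; threaded value p + q = 47; c = 25; 8*(25)^4 - 6*(25)^3 - 4*(25)^2 + 1*(25)^1 - 8 = (3125000) + (-93750) + (-2500) + (25) + (-8) = 3028767; answer 3028767

3028767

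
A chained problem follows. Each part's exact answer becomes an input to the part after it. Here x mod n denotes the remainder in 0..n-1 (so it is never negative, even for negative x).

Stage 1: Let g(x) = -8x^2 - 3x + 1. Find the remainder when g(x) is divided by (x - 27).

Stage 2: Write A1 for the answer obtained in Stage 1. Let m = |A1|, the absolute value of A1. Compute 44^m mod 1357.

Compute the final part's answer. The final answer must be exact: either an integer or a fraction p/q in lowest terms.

492

Stage 1: remainder = value at the root: -8*(27)^2 - 3*(27)^1 + 1 = (-5832) + (-81) + (1) = -5912; answer -5912
Stage 2: A1 = -5912; m = 5912; squarings mod 1357: 44^1=44, 44^2=579, 44^4=62, 44^8=1130, 44^16=1320, 44^32=12, 44^64=144, 44^128=381, 44^256=1319, 44^512=87, 44^1024=784, 44^2048=1292, 44^4096=154; 44^5912 = 44^8 * 44^16 * 44^256 * 44^512 * 44^1024 * 44^4096 = 492 (mod 1357); answer 492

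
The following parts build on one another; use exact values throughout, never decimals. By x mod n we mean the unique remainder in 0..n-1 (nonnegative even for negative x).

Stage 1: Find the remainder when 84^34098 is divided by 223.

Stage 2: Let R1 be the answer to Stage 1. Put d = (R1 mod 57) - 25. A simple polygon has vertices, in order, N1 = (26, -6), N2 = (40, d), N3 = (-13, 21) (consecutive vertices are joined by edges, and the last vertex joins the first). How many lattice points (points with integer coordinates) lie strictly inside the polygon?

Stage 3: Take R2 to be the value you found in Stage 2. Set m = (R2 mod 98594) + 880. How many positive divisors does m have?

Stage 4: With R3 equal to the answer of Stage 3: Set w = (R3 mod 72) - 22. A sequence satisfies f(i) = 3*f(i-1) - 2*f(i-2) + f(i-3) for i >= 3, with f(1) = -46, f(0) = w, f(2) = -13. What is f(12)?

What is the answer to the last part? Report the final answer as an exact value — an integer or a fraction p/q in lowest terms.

Stage 1: squarings mod 223: 84^1=84, 84^2=143, 84^4=156, 84^8=29, 84^16=172, 84^32=148, 84^64=50, 84^128=47, 84^256=202, 84^512=218, 84^1024=25, 84^2048=179, 84^4096=152, 84^8192=135, 84^16384=162, 84^32768=153; 84^34098 = 84^2 * 84^16 * 84^32 * 84^256 * 84^1024 * 84^32768 = 196 (mod 223); answer 196
Stage 2: R1 = 196; d = 0; cross terms: (26*0 - 40*-6)=240, (40*21 - -13*0)=840, (-13*-6 - 26*21)=-468; twice the area = |612| = 612; area = 306; boundary points = 2 + 1 + 3 = 6; strictly interior points = area - boundary/2 + 1 = 304; answer 304
Stage 3: R2 = 304; m = 1184; 1184 = 2^5 * 37; number of divisors = (5+1) * (1+1) = 12; answer 12
Stage 4: R3 = 12; w = -10; f(3) = 3*(-13) - 2*(-46) + 1*(-10) = 43; iterating: f(3)=43, f(4)=109, f(5)=228, f(6)=509, f(7)=1180, f(8)=2750, f(9)=6399, f(10)=14877, f(11)=34583, f(12)=80394; answer 80394

80394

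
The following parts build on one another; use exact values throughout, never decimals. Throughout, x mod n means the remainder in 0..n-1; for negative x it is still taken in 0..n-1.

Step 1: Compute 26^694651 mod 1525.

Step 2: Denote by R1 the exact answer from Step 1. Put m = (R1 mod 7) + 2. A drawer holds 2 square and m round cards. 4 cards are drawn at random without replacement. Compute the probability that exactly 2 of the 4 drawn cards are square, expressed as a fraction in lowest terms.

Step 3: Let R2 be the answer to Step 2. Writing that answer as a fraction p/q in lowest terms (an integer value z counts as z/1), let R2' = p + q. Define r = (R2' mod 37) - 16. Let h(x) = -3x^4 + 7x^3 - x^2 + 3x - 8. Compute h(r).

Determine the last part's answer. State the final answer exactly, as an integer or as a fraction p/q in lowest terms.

-24902

Step 1: squarings mod 1525: 26^1=26, 26^2=676, 26^4=1001, 26^8=76, 26^16=1201, 26^32=1276, 26^64=1001, 26^128=76, 26^256=1201, 26^512=1276, 26^1024=1001, 26^2048=76, 26^4096=1201, 26^8192=1276, 26^16384=1001, 26^32768=76, 26^65536=1201, 26^131072=1276, 26^262144=1001, 26^524288=76; 26^694651 = 26^1 * 26^2 * 26^8 * 26^16 * 26^32 * 26^64 * 26^256 * 26^2048 * 26^4096 * 26^32768 * 26^131072 * 26^524288 = 401 (mod 1525); answer 401
Step 2: R1 = 401; m = 4; total draws C(6,4) = 15; favorable C(2,2)*C(4,2) = 6; P = 2/5; answer 2/5
Step 3: R2 = 2/5; threaded value p + q = 7; r = -9; -3*(-9)^4 + 7*(-9)^3 - 1*(-9)^2 + 3*(-9)^1 - 8 = (-19683) + (-5103) + (-81) + (-27) + (-8) = -24902; answer -24902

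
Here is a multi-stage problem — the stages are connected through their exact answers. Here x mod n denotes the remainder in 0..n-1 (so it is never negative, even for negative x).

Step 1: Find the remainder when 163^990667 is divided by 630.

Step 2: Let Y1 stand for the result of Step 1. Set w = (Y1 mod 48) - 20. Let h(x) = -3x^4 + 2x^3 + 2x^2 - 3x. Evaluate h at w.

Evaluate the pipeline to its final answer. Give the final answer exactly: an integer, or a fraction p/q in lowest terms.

Step 1: squarings mod 630: 163^1=163, 163^2=109, 163^4=541, 163^8=361, 163^16=541, 163^32=361, 163^64=541, 163^128=361, 163^256=541, 163^512=361, 163^1024=541, 163^2048=361, 163^4096=541, 163^8192=361, 163^16384=541, 163^32768=361, 163^65536=541, 163^131072=361, 163^262144=541, 163^524288=361; 163^990667 = 163^1 * 163^2 * 163^8 * 163^64 * 163^128 * 163^256 * 163^1024 * 163^2048 * 163^4096 * 163^65536 * 163^131072 * 163^262144 * 163^524288 = 37 (mod 630); answer 37
Step 2: Y1 = 37; w = 17; -3*(17)^4 + 2*(17)^3 + 2*(17)^2 - 3*(17)^1 = (-250563) + (9826) + (578) + (-51) = -240210; answer -240210

-240210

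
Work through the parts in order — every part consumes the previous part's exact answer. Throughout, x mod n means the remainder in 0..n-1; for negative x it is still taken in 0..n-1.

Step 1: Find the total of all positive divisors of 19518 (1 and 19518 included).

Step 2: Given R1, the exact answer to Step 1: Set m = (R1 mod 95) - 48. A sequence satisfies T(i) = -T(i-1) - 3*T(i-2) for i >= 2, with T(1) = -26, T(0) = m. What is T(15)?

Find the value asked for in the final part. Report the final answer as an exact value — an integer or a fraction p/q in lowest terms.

Step 1: 19518 = 2 * 3 * 3253; sigma = (1 + 2) * (1 + 3) * (1 + 3253) = 3 * 4 * 3254 = 39048; answer 39048
Step 2: R1 = 39048; m = -45; T(2) = -1*(-26) - 3*(-45) = 161; iterating: T(2)=161, T(3)=-83, T(4)=-400, T(5)=649, T(6)=551, T(7)=-2498, T(8)=845, T(9)=6649, T(10)=-9184, T(11)=-10763, T(12)=38315, T(13)=-6026, T(14)=-108919, T(15)=126997; answer 126997

126997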